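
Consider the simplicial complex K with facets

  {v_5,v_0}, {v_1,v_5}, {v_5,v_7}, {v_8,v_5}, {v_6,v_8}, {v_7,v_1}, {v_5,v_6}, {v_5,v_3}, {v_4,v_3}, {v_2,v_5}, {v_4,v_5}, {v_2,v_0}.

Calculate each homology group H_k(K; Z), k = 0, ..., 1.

Take the total order v_0 < v_1 < v_2 < v_3 < v_4 < v_5 < v_6 < v_7 < v_8 on the vertex set. Then K (dimension 1) consists of the simplices:

  0-simplices (9): [v_0], [v_1], [v_2], [v_3], [v_4], [v_5], [v_6], [v_7], [v_8]
  1-simplices (12): [v_0,v_2], [v_0,v_5], [v_1,v_5], [v_1,v_7], [v_2,v_5], [v_3,v_4], [v_3,v_5], [v_4,v_5], [v_5,v_6], [v_5,v_7], [v_5,v_8], [v_6,v_8]

giving chain groups C_0 ≅ Z^9, C_1 ≅ Z^12.

The boundary map ∂_1: C_1 → C_0 sends each edge [p,q] (with p < q) to q − p. For instance
  ∂[v_0,v_5] = [v_5] − [v_0].
As a 9×12 matrix over Z this has rank 8, with invariant factors (1,1,1,1,1,1,1,1).

Now H_k = ker ∂_k / im ∂_{k+1}, so:

  H_0: rank C_0 − rank ∂_1 = 9 − 8 = 1, and the invariant factors of ∂_1 are all 1, so H_0 = Z.
  H_1: rank ker ∂_1 − rank ∂_2 = (12 − 8) − 0 = 4, and there is no ∂_2, so H_1 = Z^4.

As a check, the Euler characteristic is 9 − 12 = -3, which agrees with 1 − 4 = -3.

H_0 = Z,  H_1 = Z^4.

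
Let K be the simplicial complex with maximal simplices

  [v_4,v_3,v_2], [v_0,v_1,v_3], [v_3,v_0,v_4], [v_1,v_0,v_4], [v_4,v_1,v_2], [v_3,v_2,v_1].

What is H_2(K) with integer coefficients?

Order the vertices as v_0 < v_1 < v_2 < v_3 < v_4. Listing each simplex with vertices in this order, K has dimension 2 with simplices:

  0-simplices (5): [v_0], [v_1], [v_2], [v_3], [v_4]
  1-simplices (9): [v_0,v_1], [v_0,v_3], [v_0,v_4], [v_1,v_2], [v_1,v_3], [v_1,v_4], [v_2,v_3], [v_2,v_4], [v_3,v_4]
  2-simplices (6): [v_0,v_1,v_3], [v_0,v_1,v_4], [v_0,v_3,v_4], [v_1,v_2,v_3], [v_1,v_2,v_4], [v_2,v_3,v_4]

Hence C_0 ≅ Z^5, C_1 ≅ Z^9, C_2 ≅ Z^6.

Boundary ∂_1: C_1 → C_0 is given by ∂[p,q] = [q] − [p]. For instance
  ∂[v_1,v_2] = [v_2] − [v_1].
As a 5×9 matrix over Z this has rank 4, with invariant factors (1,1,1,1).

The boundary map ∂_2: C_2 → C_1 sends each 2-simplex [p,q,r] to [q,r] − [p,r] + [p,q]. For instance
  ∂[v_2,v_3,v_4] = [v_3,v_4] − [v_2,v_4] + [v_2,v_3],
  ∂[v_1,v_2,v_3] = [v_2,v_3] − [v_1,v_3] + [v_1,v_2].
The 9×6 boundary matrix has rank 5 and Smith normal form diag(1,1,1,1,1).

Reading off H_k = ker ∂_k / im ∂_{k+1}:

  H_2: rank ker ∂_2 − rank ∂_3 = (6 − 5) − 0 = 1, and there is no ∂_3, so H_2 = Z.

(K is a triangulation of the 2-sphere S^2.)

H_2 ≅ Z.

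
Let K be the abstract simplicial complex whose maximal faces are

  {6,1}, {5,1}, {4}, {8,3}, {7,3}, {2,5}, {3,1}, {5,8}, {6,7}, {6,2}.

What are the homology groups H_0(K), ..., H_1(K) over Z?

H_0 ≅ Z^2,  H_1 ≅ Z^3.

K has 8 vertices, 9 edges.
rank ∂_0 = 0, rank ∂_1 = 6 ⇒ b_0 = 8 − 0 − 6 = 2; all invariant factors of ∂_1 are 1 so no torsion. So H_0 ≅ Z^2.
rank ∂_1 = 6, rank ∂_2 = 0 ⇒ b_1 = 9 − 6 − 0 = 3. So H_1 ≅ Z^3.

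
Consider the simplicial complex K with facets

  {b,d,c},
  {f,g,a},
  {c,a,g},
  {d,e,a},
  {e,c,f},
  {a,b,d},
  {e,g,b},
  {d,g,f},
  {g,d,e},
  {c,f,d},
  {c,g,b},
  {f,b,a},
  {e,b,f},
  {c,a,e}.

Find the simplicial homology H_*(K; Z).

We work with the vertex ordering a < b < c < d < e < f < g. The simplices of K, each written with vertices in increasing order, are:

  0-simplices (7): a, b, c, d, e, f, g
  1-simplices (21): ab, ac, ad, ae, af, ag, bc, bd, be, bf, bg, cd, ce, cf, cg, de, df, dg, ef, eg, fg
  2-simplices (14): abd, abf, ace, acg, ade, afg, bcd, bcg, bef, beg, cdf, cef, deg, dfg

giving chain groups C_0 ≅ Z^7, C_1 ≅ Z^21, C_2 ≅ Z^14.

Boundary ∂_1: C_1 → C_0 sends each edge [p,q] (with p < q) to q − p.
The 7×21 boundary matrix has rank 6 and Smith normal form diag(1,1,1,1,1,1).

Boundary ∂_2: C_2 → C_1 sends each 2-simplex [p,q,r] to [q,r] − [p,r] + [p,q]. For instance
  ∂deg = eg − dg + de,
  ∂acg = cg − ag + ac.
The 21×14 boundary matrix has rank 13 and Smith normal form diag(1,1,1,1,1,1,1,1,1,1,1,1,1).

Reading off H_k = ker ∂_k / im ∂_{k+1}:

  H_0: rank C_0 − rank ∂_1 = 7 − 6 = 1, and the invariant factors of ∂_1 are all 1, so H_0 ≅ Z.
  H_1: rank ker ∂_1 − rank ∂_2 = (21 − 6) − 13 = 2, and the invariant factors of ∂_2 are all 1, so H_1 ≅ Z^2.
  H_2: rank ker ∂_2 − rank ∂_3 = (14 − 13) − 0 = 1, and there is no ∂_3, so H_2 ≅ Z.

(K is a triangulation of the torus T^2.)

H_0 = Z,  H_1 = Z^2,  H_2 = Z.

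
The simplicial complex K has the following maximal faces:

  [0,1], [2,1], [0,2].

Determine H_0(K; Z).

H_0 = Z.

Fix the vertex order 0 < 1 < 2 and write every simplex with vertices in increasing order. Then dim K = 1 and the simplices of K are:

  0-simplices (3): [0], [1], [2]
  1-simplices (3): [0,1], [0,2], [1,2]

so the chain groups are C_0 ≅ Z^3, C_1 ≅ Z^3.

Boundary ∂_1: C_1 → C_0 is given by ∂[p,q] = [q] − [p]. For instance
  ∂[1,2] = [2] − [1].
The 3×3 boundary matrix has rank 2 and Smith normal form diag(1,1).

Reading off H_k = ker ∂_k / im ∂_{k+1}:

  H_0: rank C_0 − rank ∂_1 = 3 − 2 = 1, and the invariant factors of ∂_1 are all 1, so H_0 ≅ Z.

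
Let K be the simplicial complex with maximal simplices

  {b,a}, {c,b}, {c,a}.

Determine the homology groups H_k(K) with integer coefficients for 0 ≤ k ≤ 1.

H_0 = Z,  H_1 = Z.

We work with the vertex ordering a < b < c. The simplices of K, each written with vertices in increasing order, are:

  0-simplices (3): a, b, c
  1-simplices (3): ab, ac, bc

Hence C_0 ≅ Z^3, C_1 ≅ Z^3.

∂_1: C_1 → C_0 sends each edge [p,q] (with p < q) to q − p. For instance
  ∂ab = b − a.
This gives a 3×3 integer matrix of rank 2; reducing to Smith normal form yields diagonal entries (1,1).

From H_k ≅ ker(∂_k) / im(∂_{k+1}) we obtain:

  H_0: rank C_0 − rank ∂_1 = 3 − 2 = 1, and the invariant factors of ∂_1 are all 1, so H_0 ≅ Z.
  H_1: rank ker ∂_1 − rank ∂_2 = (3 − 2) − 0 = 1, and there is no ∂_2, so H_1 ≅ Z.

As a check, the Euler characteristic is 3 − 3 = 0, which agrees with 1 − 1 = 0.
(K is a triangulation of the circle S^1.)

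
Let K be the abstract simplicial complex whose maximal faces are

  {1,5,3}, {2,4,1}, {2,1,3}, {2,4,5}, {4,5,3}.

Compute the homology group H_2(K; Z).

H_2 = 0.

Take the total order 1 < 2 < 3 < 4 < 5 on the vertex set. Then K (dimension 2) consists of the simplices:

  0-simplices (5): [1], [2], [3], [4], [5]
  1-simplices (10): [1,2], [1,3], [1,4], [1,5], [2,3], [2,4], [2,5], [3,4], [3,5], [4,5]
  2-simplices (5): [1,2,3], [1,2,4], [1,3,5], [2,4,5], [3,4,5]

so the chain groups are C_0 ≅ Z^5, C_1 ≅ Z^10, C_2 ≅ Z^5.

The boundary map ∂_1: C_1 → C_0 maps an edge to its endpoints' difference, ∂[p,q] = q − p. For instance
  ∂[2,4] = [4] − [2].
As a 5×10 matrix over Z this has rank 4, with invariant factors (1,1,1,1).

The boundary map ∂_2: C_2 → C_1 maps a triangle to the signed sum of its edges. For instance
  ∂[1,2,4] = [2,4] − [1,4] + [1,2],
  ∂[2,4,5] = [4,5] − [2,5] + [2,4].
This gives a 10×5 integer matrix of rank 5; reducing to Smith normal form yields diagonal entries (1,1,1,1,1).

Now H_k = ker ∂_k / im ∂_{k+1}, so:

  H_2: rank ker ∂_2 − rank ∂_3 = (5 − 5) − 0 = 0, and there is no ∂_3, so H_2 ≅ 0.

(K is a triangulation of the Möbius band.)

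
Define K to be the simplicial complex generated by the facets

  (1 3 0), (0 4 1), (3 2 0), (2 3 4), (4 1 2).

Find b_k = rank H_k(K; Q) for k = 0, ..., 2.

Order the vertices as 0 < 1 < 2 < 3 < 4. Listing each simplex with vertices in this order, K has dimension 2 with simplices:

  0-simplices (5): [0], [1], [2], [3], [4]
  1-simplices (10): [0,1], [0,2], [0,3], [0,4], [1,2], [1,3], [1,4], [2,3], [2,4], [3,4]
  2-simplices (5): [0,1,3], [0,1,4], [0,2,3], [1,2,4], [2,3,4]

giving chain groups C_0 ≅ Z^5, C_1 ≅ Z^10, C_2 ≅ Z^5.

∂_1: C_1 → C_0 is given by ∂[p,q] = [q] − [p]. For instance
  ∂[0,2] = [2] − [0].
The 5×10 boundary matrix has rank 4 and Smith normal form diag(1,1,1,1).

∂_2: C_2 → C_1 acts by ∂[p,q,r] = [q,r] − [p,r] + [p,q]. For instance
  ∂[0,1,3] = [1,3] − [0,3] + [0,1],
  ∂[1,2,4] = [2,4] − [1,4] + [1,2].
The 10×5 boundary matrix has rank 5 and Smith normal form diag(1,1,1,1,1).

Now H_k = ker ∂_k / im ∂_{k+1}, so:

  H_0: rank C_0 − rank ∂_1 = 5 − 4 = 1, and the invariant factors of ∂_1 are all 1, so H_0 = Z.
  H_1: rank ker ∂_1 − rank ∂_2 = (10 − 4) − 5 = 1, and the invariant factors of ∂_2 are all 1, so H_1 = Z.
  H_2: rank ker ∂_2 − rank ∂_3 = (5 − 5) − 0 = 0, and there is no ∂_3, so H_2 = 0.

As a check, the Euler characteristic is 5 − 10 + 5 = 0, which agrees with 1 − 1 + 0 = 0.

Hence the Betti numbers are b_0 = 1, b_1 = 1, b_2 = 0.

b_0 = 1, b_1 = 1, b_2 = 0.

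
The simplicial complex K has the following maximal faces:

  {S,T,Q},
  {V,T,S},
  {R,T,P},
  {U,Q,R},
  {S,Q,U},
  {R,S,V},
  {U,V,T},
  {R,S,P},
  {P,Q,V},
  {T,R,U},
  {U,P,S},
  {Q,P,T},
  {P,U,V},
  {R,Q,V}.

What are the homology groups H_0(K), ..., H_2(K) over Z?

Fix the vertex order P < Q < R < S < T < U < V and write every simplex with vertices in increasing order. Then dim K = 2 and the simplices of K are:

  0-simplices (7): P, Q, R, S, T, U, V
  1-simplices (21): PQ, PR, PS, PT, PU, PV, QR, QS, QT, QU, QV, RS, RT, RU, RV, ST, SU, SV, TU, TV, UV
  2-simplices (14): PQT, PQV, PRS, PRT, PSU, PUV, QRU, QRV, QST, QSU, RSV, RTU, STV, TUV

Hence C_0 ≅ Z^7, C_1 ≅ Z^21, C_2 ≅ Z^14.

Boundary ∂_1: C_1 → C_0 is given by ∂[p,q] = [q] − [p]. For instance
  ∂RT = T − R.
As a 7×21 matrix over Z this has rank 6, with invariant factors (1,1,1,1,1,1).

∂_2: C_2 → C_1 acts by ∂[p,q,r] = [q,r] − [p,r] + [p,q]. For instance
  ∂RSV = SV − RV + RS,
  ∂PRT = RT − PT + PR.
The resulting 21×14 matrix has rank 13, and its Smith normal form has invariant factors (1,1,1,1,1,1,1,1,1,1,1,1,1).

From H_k ≅ ker(∂_k) / im(∂_{k+1}) we obtain:

  H_0: rank C_0 − rank ∂_1 = 7 − 6 = 1, and the invariant factors of ∂_1 are all 1, so H_0 = Z.
  H_1: rank ker ∂_1 − rank ∂_2 = (21 − 6) − 13 = 2, and the invariant factors of ∂_2 are all 1, so H_1 = Z^2.
  H_2: rank ker ∂_2 − rank ∂_3 = (14 − 13) − 0 = 1, and there is no ∂_3, so H_2 = Z.

H_0 = Z,  H_1 = Z^2,  H_2 = Z.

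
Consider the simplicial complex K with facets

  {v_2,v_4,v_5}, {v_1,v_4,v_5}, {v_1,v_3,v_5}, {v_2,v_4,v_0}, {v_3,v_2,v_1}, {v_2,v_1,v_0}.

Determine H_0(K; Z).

Take the total order v_0 < v_1 < v_2 < v_3 < v_4 < v_5 on the vertex set. Then K (dimension 2) consists of the simplices:

  0-simplices (6): [v_0], [v_1], [v_2], [v_3], [v_4], [v_5]
  1-simplices (12): [v_0,v_1], [v_0,v_2], [v_0,v_4], [v_1,v_2], [v_1,v_3], [v_1,v_4], [v_1,v_5], [v_2,v_3], [v_2,v_4], [v_2,v_5], [v_3,v_5], [v_4,v_5]
  2-simplices (6): [v_0,v_1,v_2], [v_0,v_2,v_4], [v_1,v_2,v_3], [v_1,v_3,v_5], [v_1,v_4,v_5], [v_2,v_4,v_5]

Hence C_0 ≅ Z^6, C_1 ≅ Z^12, C_2 ≅ Z^6.

The boundary map ∂_1: C_1 → C_0 is given by ∂[p,q] = [q] − [p]. For instance
  ∂[v_1,v_5] = [v_5] − [v_1].
As a 6×12 matrix over Z this has rank 5, with invariant factors (1,1,1,1,1).

Boundary ∂_2: C_2 → C_1 sends each 2-simplex [p,q,r] to [q,r] − [p,r] + [p,q]. For instance
  ∂[v_2,v_4,v_5] = [v_4,v_5] − [v_2,v_5] + [v_2,v_4],
  ∂[v_1,v_3,v_5] = [v_3,v_5] − [v_1,v_5] + [v_1,v_3].
As a 12×6 matrix over Z this has rank 6, with invariant factors (1,1,1,1,1,1).

From H_k ≅ ker(∂_k) / im(∂_{k+1}) we obtain:

  H_0: rank C_0 − rank ∂_1 = 6 − 5 = 1, and the invariant factors of ∂_1 are all 1, so H_0 ≅ Z.

H_0 = Z.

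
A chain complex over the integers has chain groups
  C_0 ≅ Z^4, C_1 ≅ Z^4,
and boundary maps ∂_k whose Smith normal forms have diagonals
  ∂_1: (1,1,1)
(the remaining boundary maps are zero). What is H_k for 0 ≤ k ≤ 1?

H_0 ≅ Z,  H_1 ≅ Z.

H_0: b_0 = 4 − 0 − 3 = 1; torsion from ∂_1 factors > 1: none. So H_0 ≅ Z.
H_1: b_1 = 4 − 3 − 0 = 1; torsion from ∂_2 factors > 1: none. So H_1 ≅ Z.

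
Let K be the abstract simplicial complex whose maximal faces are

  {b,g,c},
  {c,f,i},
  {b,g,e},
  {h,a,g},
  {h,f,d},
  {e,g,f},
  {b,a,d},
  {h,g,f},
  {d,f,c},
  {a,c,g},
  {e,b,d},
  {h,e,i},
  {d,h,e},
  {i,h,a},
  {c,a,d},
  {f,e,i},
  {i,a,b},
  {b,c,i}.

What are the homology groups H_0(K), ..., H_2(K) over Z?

We work with the vertex ordering a < b < c < d < e < f < g < h < i. The simplices of K, each written with vertices in increasing order, are:

  0-simplices (9): a, b, c, d, e, f, g, h, i
  1-simplices (27): ab, ac, ad, ag, ah, ai, bc, bd, be, bg, bi, cd, cf, cg, ci, de, df, dh, ef, eg, eh, ei, fg, fh, fi, gh, hi
  2-simplices (18): abd, abi, acd, acg, agh, ahi, bcg, bci, bde, beg, cdf, cfi, deh, dfh, efg, efi, ehi, fgh

giving chain groups C_0 ≅ Z^9, C_1 ≅ Z^27, C_2 ≅ Z^18.

The boundary map ∂_1: C_1 → C_0 sends each edge [p,q] (with p < q) to q − p. For instance
  ∂ei = i − e.
The resulting 9×27 matrix has rank 8, and its Smith normal form has invariant factors (1,1,1,1,1,1,1,1).

∂_2: C_2 → C_1 maps a triangle to the signed sum of its edges. For instance
  ∂cdf = df − cf + cd,
  ∂ehi = hi − ei + eh.
This gives a 27×18 integer matrix of rank 18; reducing to Smith normal form yields diagonal entries (1,1,1,1,1,1,1,1,1,1,1,1,1,1,1,1,1,2).

Computing H_k = (kernel of ∂_k) / (image of ∂_{k+1}):

  H_0: rank C_0 − rank ∂_1 = 9 − 8 = 1, and the invariant factors of ∂_1 are all 1, so H_0 ≅ Z.
  H_1: rank ker ∂_1 − rank ∂_2 = (27 − 8) − 18 = 1, and ∂_2 has invariant factor 2 > 1, so H_1 ≅ Z ⊕ Z/2.
  H_2: rank ker ∂_2 − rank ∂_3 = (18 − 18) − 0 = 0, and there is no ∂_3, so H_2 ≅ 0.

As a check, the Euler characteristic is 9 − 27 + 18 = 0, which agrees with 1 − 1 + 0 = 0.
(K is a triangulation of the Klein bottle.)

H_0 ≅ Z,  H_1 ≅ Z ⊕ Z/2,  H_2 = 0.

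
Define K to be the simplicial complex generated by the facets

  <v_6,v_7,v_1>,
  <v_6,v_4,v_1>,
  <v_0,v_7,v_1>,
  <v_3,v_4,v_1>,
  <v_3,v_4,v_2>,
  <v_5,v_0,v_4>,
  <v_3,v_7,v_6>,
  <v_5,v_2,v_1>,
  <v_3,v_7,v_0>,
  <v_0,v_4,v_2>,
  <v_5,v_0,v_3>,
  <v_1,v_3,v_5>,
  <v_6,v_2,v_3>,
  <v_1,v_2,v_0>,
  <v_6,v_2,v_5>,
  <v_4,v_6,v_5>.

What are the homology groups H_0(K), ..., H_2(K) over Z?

H_0 ≅ Z,  H_1 ≅ Z^2,  H_2 ≅ Z.

Fix the vertex order v_0 < v_1 < v_2 < v_3 < v_4 < v_5 < v_6 < v_7 and write every simplex with vertices in increasing order. Then dim K = 2 and the simplices of K are:

  0-simplices (8): [v_0], [v_1], [v_2], [v_3], [v_4], [v_5], [v_6], [v_7]
  1-simplices (24): (24 of them)
  2-simplices (16): (16 of them)

so the chain groups are C_0 ≅ Z^8, C_1 ≅ Z^24, C_2 ≅ Z^16.

∂_1: C_1 → C_0 sends each edge [p,q] (with p < q) to q − p.
The resulting 8×24 matrix has rank 7, and its Smith normal form has invariant factors (1,1,1,1,1,1,1).

∂_2: C_2 → C_1 maps a triangle to the signed sum of its edges. For instance
  ∂[v_1,v_4,v_6] = [v_4,v_6] − [v_1,v_6] + [v_1,v_4],
  ∂[v_2,v_3,v_4] = [v_3,v_4] − [v_2,v_4] + [v_2,v_3].
This gives a 24×16 integer matrix of rank 15; reducing to Smith normal form yields diagonal entries (1,1,1,1,1,1,1,1,1,1,1,1,1,1,1).

Computing H_k = (kernel of ∂_k) / (image of ∂_{k+1}):

  H_0: rank C_0 − rank ∂_1 = 8 − 7 = 1, and the invariant factors of ∂_1 are all 1, so H_0 = Z.
  H_1: rank ker ∂_1 − rank ∂_2 = (24 − 7) − 15 = 2, and the invariant factors of ∂_2 are all 1, so H_1 = Z^2.
  H_2: rank ker ∂_2 − rank ∂_3 = (16 − 15) − 0 = 1, and there is no ∂_3, so H_2 = Z.

As a check, the Euler characteristic is 8 − 24 + 16 = 0, which agrees with 1 − 2 + 1 = 0.
(K is a triangulation of the torus T^2.)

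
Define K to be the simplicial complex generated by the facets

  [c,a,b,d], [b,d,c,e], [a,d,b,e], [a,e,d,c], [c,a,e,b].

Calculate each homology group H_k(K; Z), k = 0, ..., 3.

Take the total order a < b < c < d < e on the vertex set. Then K (dimension 3) consists of the simplices:

  0-simplices (5): a, b, c, d, e
  1-simplices (10): ab, ac, ad, ae, bc, bd, be, cd, ce, de
  2-simplices (10): abc, abd, abe, acd, ace, ade, bcd, bce, bde, cde
  3-simplices (5): abcd, abce, abde, acde, bcde

giving chain groups C_0 ≅ Z^5, C_1 ≅ Z^10, C_2 ≅ Z^10, C_3 ≅ Z^5.

The boundary map ∂_1: C_1 → C_0 is given by ∂[p,q] = [q] − [p]. For instance
  ∂bd = d − b.
This gives a 5×10 integer matrix of rank 4; reducing to Smith normal form yields diagonal entries (1,1,1,1).

Boundary ∂_2: C_2 → C_1 acts by ∂[p,q,r] = [q,r] − [p,r] + [p,q]. For instance
  ∂bcd = cd − bd + bc,
  ∂bde = de − be + bd.
As a 10×10 matrix over Z this has rank 6, with invariant factors (1,1,1,1,1,1).

Boundary ∂_3: C_3 → C_2 sends each 3-simplex σ to the alternating sum Σ_i (−1)^i (σ with its i-th vertex removed). For instance
  ∂abde = bde − ade + abe − abd,
  ∂abce = bce − ace + abe − abc.
The resulting 10×5 matrix has rank 4, and its Smith normal form has invariant factors (1,1,1,1).

Computing H_k = (kernel of ∂_k) / (image of ∂_{k+1}):

  H_0: rank C_0 − rank ∂_1 = 5 − 4 = 1, and the invariant factors of ∂_1 are all 1, so H_0 = Z.
  H_1: rank ker ∂_1 − rank ∂_2 = (10 − 4) − 6 = 0, and the invariant factors of ∂_2 are all 1, so H_1 = 0.
  H_2: rank ker ∂_2 − rank ∂_3 = (10 − 6) − 4 = 0, and the invariant factors of ∂_3 are all 1, so H_2 = 0.
  H_3: rank ker ∂_3 − rank ∂_4 = (5 − 4) − 0 = 1, and there is no ∂_4, so H_3 = Z.

As a check, the Euler characteristic is 5 − 10 + 10 − 5 = 0, which agrees with 1 − 0 + 0 − 1 = 0.
(K is a triangulation of the 3-sphere S^3.)

H_0 ≅ Z,  H_1 = 0,  H_2 = 0,  H_3 ≅ Z.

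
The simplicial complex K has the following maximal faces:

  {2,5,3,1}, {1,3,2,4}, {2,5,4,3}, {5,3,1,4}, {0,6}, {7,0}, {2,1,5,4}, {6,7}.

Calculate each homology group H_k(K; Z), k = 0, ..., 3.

H_0 = Z^2,  H_1 = Z,  H_2 = 0,  H_3 = Z.

Fix the vertex order 0 < 1 < 2 < 3 < 4 < 5 < 6 < 7 and write every simplex with vertices in increasing order. Then dim K = 3 and the simplices of K are:

  0-simplices (8): [0], [1], [2], [3], [4], [5], [6], [7]
  1-simplices (13): [0,6], [0,7], [1,2], [1,3], [1,4], [1,5], [2,3], [2,4], [2,5], [3,4], [3,5], [4,5], [6,7]
  2-simplices (10): [1,2,3], [1,2,4], [1,2,5], [1,3,4], [1,3,5], [1,4,5], [2,3,4], [2,3,5], [2,4,5], [3,4,5]
  3-simplices (5): [1,2,3,4], [1,2,3,5], [1,2,4,5], [1,3,4,5], [2,3,4,5]

so the chain groups are C_0 ≅ Z^8, C_1 ≅ Z^13, C_2 ≅ Z^10, C_3 ≅ Z^5.

The boundary map ∂_1: C_1 → C_0 maps an edge to its endpoints' difference, ∂[p,q] = q − p. For instance
  ∂[1,3] = [3] − [1].
This gives a 8×13 integer matrix of rank 6; reducing to Smith normal form yields diagonal entries (1,1,1,1,1,1).

∂_2: C_2 → C_1 maps a triangle to the signed sum of its edges. For instance
  ∂[3,4,5] = [4,5] − [3,5] + [3,4],
  ∂[2,3,4] = [3,4] − [2,4] + [2,3].
The resulting 13×10 matrix has rank 6, and its Smith normal form has invariant factors (1,1,1,1,1,1).

∂_3: C_3 → C_2 sends each 3-simplex σ to the alternating sum Σ_i (−1)^i (σ with its i-th vertex removed). For instance
  ∂[1,3,4,5] = [3,4,5] − [1,4,5] + [1,3,5] − [1,3,4],
  ∂[1,2,4,5] = [2,4,5] − [1,4,5] + [1,2,5] − [1,2,4].
As a 10×5 matrix over Z this has rank 4, with invariant factors (1,1,1,1).

Computing H_k = (kernel of ∂_k) / (image of ∂_{k+1}):

  H_0: rank C_0 − rank ∂_1 = 8 − 6 = 2, and the invariant factors of ∂_1 are all 1, so H_0 ≅ Z^2.
  H_1: rank ker ∂_1 − rank ∂_2 = (13 − 6) − 6 = 1, and the invariant factors of ∂_2 are all 1, so H_1 ≅ Z.
  H_2: rank ker ∂_2 − rank ∂_3 = (10 − 6) − 4 = 0, and the invariant factors of ∂_3 are all 1, so H_2 ≅ 0.
  H_3: rank ker ∂_3 − rank ∂_4 = (5 − 4) − 0 = 1, and there is no ∂_4, so H_3 ≅ Z.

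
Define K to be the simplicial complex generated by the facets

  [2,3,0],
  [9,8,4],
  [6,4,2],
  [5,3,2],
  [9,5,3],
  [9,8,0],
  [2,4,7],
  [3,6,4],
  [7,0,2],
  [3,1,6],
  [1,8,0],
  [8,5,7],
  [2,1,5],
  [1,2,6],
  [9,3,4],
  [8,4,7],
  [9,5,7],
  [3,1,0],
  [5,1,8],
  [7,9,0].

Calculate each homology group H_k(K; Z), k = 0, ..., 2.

K has 10 vertices, 30 edges, 20 triangles.
rank ∂_0 = 0, rank ∂_1 = 9 ⇒ b_0 = 10 − 0 − 9 = 1; all invariant factors of ∂_1 are 1 so no torsion. So H_0 = Z.
rank ∂_1 = 9, rank ∂_2 = 20 ⇒ b_1 = 30 − 9 − 20 = 1; ∂_2 has invariant factor(s) [2] giving torsion. So H_1 = Z ⊕ Z/2.
rank ∂_2 = 20, rank ∂_3 = 0 ⇒ b_2 = 20 − 20 − 0 = 0. So H_2 = 0.

H_0 ≅ Z,  H_1 ≅ Z ⊕ Z/2,  H_2 = 0.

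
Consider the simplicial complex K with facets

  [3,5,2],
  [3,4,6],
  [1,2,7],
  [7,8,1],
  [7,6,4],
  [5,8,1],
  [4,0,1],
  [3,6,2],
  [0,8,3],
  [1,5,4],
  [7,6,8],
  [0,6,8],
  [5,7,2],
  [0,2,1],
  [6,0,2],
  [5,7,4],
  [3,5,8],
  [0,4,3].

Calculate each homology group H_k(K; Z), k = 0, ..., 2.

H_0 = Z,  H_1 = Z ⊕ Z/2Z,  H_2 = 0.

K has 9 vertices, 27 edges, 18 triangles.
rank ∂_0 = 0, rank ∂_1 = 8 ⇒ b_0 = 9 − 0 − 8 = 1; all invariant factors of ∂_1 are 1 so no torsion. So H_0 = Z.
rank ∂_1 = 8, rank ∂_2 = 18 ⇒ b_1 = 27 − 8 − 18 = 1; ∂_2 has invariant factor(s) [2] giving torsion. So H_1 = Z ⊕ Z/2Z.
rank ∂_2 = 18, rank ∂_3 = 0 ⇒ b_2 = 18 − 18 − 0 = 0. So H_2 = 0.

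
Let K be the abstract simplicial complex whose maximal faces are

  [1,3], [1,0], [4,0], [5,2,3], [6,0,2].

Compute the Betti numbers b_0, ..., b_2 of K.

b_0 = 1, b_1 = 1, b_2 = 0.

Take the total order 0 < 1 < 2 < 3 < 4 < 5 < 6 on the vertex set. Then K (dimension 2) consists of the simplices:

  0-simplices (7): [0], [1], [2], [3], [4], [5], [6]
  1-simplices (9): [0,1], [0,2], [0,4], [0,6], [1,3], [2,3], [2,5], [2,6], [3,5]
  2-simplices (2): [0,2,6], [2,3,5]

giving chain groups C_0 ≅ Z^7, C_1 ≅ Z^9, C_2 ≅ Z^2.

Boundary ∂_1: C_1 → C_0 sends each edge [p,q] (with p < q) to q − p. For instance
  ∂[2,5] = [5] − [2].
The 7×9 boundary matrix has rank 6 and Smith normal form diag(1,1,1,1,1,1).

Boundary ∂_2: C_2 → C_1 sends each 2-simplex [p,q,r] to [q,r] − [p,r] + [p,q]. For instance
  ∂[0,2,6] = [2,6] − [0,6] + [0,2],
  ∂[2,3,5] = [3,5] − [2,5] + [2,3].
This gives a 9×2 integer matrix of rank 2; reducing to Smith normal form yields diagonal entries (1,1).

Computing H_k = (kernel of ∂_k) / (image of ∂_{k+1}):

  H_0: rank C_0 − rank ∂_1 = 7 − 6 = 1, and the invariant factors of ∂_1 are all 1, so H_0 ≅ Z.
  H_1: rank ker ∂_1 − rank ∂_2 = (9 − 6) − 2 = 1, and the invariant factors of ∂_2 are all 1, so H_1 ≅ Z.
  H_2: rank ker ∂_2 − rank ∂_3 = (2 − 2) − 0 = 0, and there is no ∂_3, so H_2 ≅ 0.

Hence the Betti numbers are b_0 = 1, b_1 = 1, b_2 = 0.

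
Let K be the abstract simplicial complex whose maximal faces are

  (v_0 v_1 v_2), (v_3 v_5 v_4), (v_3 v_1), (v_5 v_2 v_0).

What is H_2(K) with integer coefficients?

H_2 = 0.

Order the vertices as v_0 < v_1 < v_2 < v_3 < v_4 < v_5. Listing each simplex with vertices in this order, K has dimension 2 with simplices:

  0-simplices (6): [v_0], [v_1], [v_2], [v_3], [v_4], [v_5]
  1-simplices (9): [v_0,v_1], [v_0,v_2], [v_0,v_5], [v_1,v_2], [v_1,v_3], [v_2,v_5], [v_3,v_4], [v_3,v_5], [v_4,v_5]
  2-simplices (3): [v_0,v_1,v_2], [v_0,v_2,v_5], [v_3,v_4,v_5]

so the chain groups are C_0 ≅ Z^6, C_1 ≅ Z^9, C_2 ≅ Z^3.

Boundary ∂_1: C_1 → C_0 is given by ∂[p,q] = [q] − [p].
As a 6×9 matrix over Z this has rank 5, with invariant factors (1,1,1,1,1).

∂_2: C_2 → C_1 sends each 2-simplex [p,q,r] to [q,r] − [p,r] + [p,q]. For instance
  ∂[v_0,v_2,v_5] = [v_2,v_5] − [v_0,v_5] + [v_0,v_2],
  ∂[v_3,v_4,v_5] = [v_4,v_5] − [v_3,v_5] + [v_3,v_4].
The resulting 9×3 matrix has rank 3, and its Smith normal form has invariant factors (1,1,1).

Reading off H_k = ker ∂_k / im ∂_{k+1}:

  H_2: rank ker ∂_2 − rank ∂_3 = (3 − 3) − 0 = 0, and there is no ∂_3, so H_2 = 0.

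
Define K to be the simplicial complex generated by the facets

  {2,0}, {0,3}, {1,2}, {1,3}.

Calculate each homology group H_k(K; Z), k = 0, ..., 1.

We work with the vertex ordering 0 < 1 < 2 < 3. The simplices of K, each written with vertices in increasing order, are:

  0-simplices (4): [0], [1], [2], [3]
  1-simplices (4): [0,2], [0,3], [1,2], [1,3]

giving chain groups C_0 ≅ Z^4, C_1 ≅ Z^4.

The boundary map ∂_1: C_1 → C_0 is given by ∂[p,q] = [q] − [p]. For instance
  ∂[0,2] = [2] − [0].
As a 4×4 matrix over Z this has rank 3, with invariant factors (1,1,1).

Computing H_k = (kernel of ∂_k) / (image of ∂_{k+1}):

  H_0: rank C_0 − rank ∂_1 = 4 − 3 = 1, and the invariant factors of ∂_1 are all 1, so H_0 = Z.
  H_1: rank ker ∂_1 − rank ∂_2 = (4 − 3) − 0 = 1, and there is no ∂_2, so H_1 = Z.

(K is a triangulation of the circle S^1.)

H_0 ≅ Z,  H_1 ≅ Z.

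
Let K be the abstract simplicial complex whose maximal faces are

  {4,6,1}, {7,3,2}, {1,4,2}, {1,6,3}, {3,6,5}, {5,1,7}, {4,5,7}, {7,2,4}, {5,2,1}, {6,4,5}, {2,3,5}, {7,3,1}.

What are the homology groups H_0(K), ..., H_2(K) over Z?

H_0 = Z,  H_1 = Z/2Z,  H_2 = 0.

We work with the vertex ordering 1 < 2 < 3 < 4 < 5 < 6 < 7. The simplices of K, each written with vertices in increasing order, are:

  0-simplices (7): [1], [2], [3], [4], [5], [6], [7]
  1-simplices (18): [1,2], [1,3], [1,4], [1,5], [1,6], [1,7], [2,3], [2,4], [2,5], [2,7], [3,5], [3,6], [3,7], [4,5], [4,6], [4,7], [5,6], [5,7]
  2-simplices (12): [1,2,4], [1,2,5], [1,3,6], [1,3,7], [1,4,6], [1,5,7], [2,3,5], [2,3,7], [2,4,7], [3,5,6], [4,5,6], [4,5,7]

so the chain groups are C_0 ≅ Z^7, C_1 ≅ Z^18, C_2 ≅ Z^12.

The boundary map ∂_1: C_1 → C_0 is given by ∂[p,q] = [q] − [p]. For instance
  ∂[1,4] = [4] − [1].
The resulting 7×18 matrix has rank 6, and its Smith normal form has invariant factors (1,1,1,1,1,1).

The boundary map ∂_2: C_2 → C_1 sends each 2-simplex [p,q,r] to [q,r] − [p,r] + [p,q]. For instance
  ∂[2,3,7] = [3,7] − [2,7] + [2,3],
  ∂[2,3,5] = [3,5] − [2,5] + [2,3].
As a 18×12 matrix over Z this has rank 12, with invariant factors (1,1,1,1,1,1,1,1,1,1,1,2).

Now H_k = ker ∂_k / im ∂_{k+1}, so:

  H_0: rank C_0 − rank ∂_1 = 7 − 6 = 1, and the invariant factors of ∂_1 are all 1, so H_0 ≅ Z.
  H_1: rank ker ∂_1 − rank ∂_2 = (18 − 6) − 12 = 0, and ∂_2 has invariant factor 2 > 1, so H_1 ≅ Z/2Z.
  H_2: rank ker ∂_2 − rank ∂_3 = (12 − 12) − 0 = 0, and there is no ∂_3, so H_2 ≅ 0.

(K is a triangulation of the real projective plane RP^2.)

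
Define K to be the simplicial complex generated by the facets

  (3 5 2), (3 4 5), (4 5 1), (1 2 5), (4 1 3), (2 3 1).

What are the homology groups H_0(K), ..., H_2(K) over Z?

Order the vertices as 1 < 2 < 3 < 4 < 5. Listing each simplex with vertices in this order, K has dimension 2 with simplices:

  0-simplices (5): [1], [2], [3], [4], [5]
  1-simplices (9): [1,2], [1,3], [1,4], [1,5], [2,3], [2,5], [3,4], [3,5], [4,5]
  2-simplices (6): [1,2,3], [1,2,5], [1,3,4], [1,4,5], [2,3,5], [3,4,5]

giving chain groups C_0 ≅ Z^5, C_1 ≅ Z^9, C_2 ≅ Z^6.

The boundary map ∂_1: C_1 → C_0 is given by ∂[p,q] = [q] − [p]. For instance
  ∂[2,3] = [3] − [2].
The resulting 5×9 matrix has rank 4, and its Smith normal form has invariant factors (1,1,1,1).

Boundary ∂_2: C_2 → C_1 maps a triangle to the signed sum of its edges. For instance
  ∂[1,3,4] = [3,4] − [1,4] + [1,3],
  ∂[3,4,5] = [4,5] − [3,5] + [3,4].
As a 9×6 matrix over Z this has rank 5, with invariant factors (1,1,1,1,1).

Now H_k = ker ∂_k / im ∂_{k+1}, so:

  H_0: rank C_0 − rank ∂_1 = 5 − 4 = 1, and the invariant factors of ∂_1 are all 1, so H_0 ≅ Z.
  H_1: rank ker ∂_1 − rank ∂_2 = (9 − 4) − 5 = 0, and the invariant factors of ∂_2 are all 1, so H_1 ≅ 0.
  H_2: rank ker ∂_2 − rank ∂_3 = (6 − 5) − 0 = 1, and there is no ∂_3, so H_2 ≅ Z.

As a check, the Euler characteristic is 5 − 9 + 6 = 2, which agrees with 1 − 0 + 1 = 2.

H_0 ≅ Z,  H_1 = 0,  H_2 ≅ Z.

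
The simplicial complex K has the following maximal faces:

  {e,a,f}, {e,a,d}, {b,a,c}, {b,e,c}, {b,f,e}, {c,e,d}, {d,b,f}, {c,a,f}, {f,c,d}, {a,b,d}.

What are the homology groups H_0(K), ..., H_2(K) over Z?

H_0 ≅ Z,  H_1 ≅ Z/2,  H_2 = 0.

Fix the vertex order a < b < c < d < e < f and write every simplex with vertices in increasing order. Then dim K = 2 and the simplices of K are:

  0-simplices (6): a, b, c, d, e, f
  1-simplices (15): ab, ac, ad, ae, af, bc, bd, be, bf, cd, ce, cf, de, df, ef
  2-simplices (10): abc, abd, acf, ade, aef, bce, bdf, bef, cde, cdf

so the chain groups are C_0 ≅ Z^6, C_1 ≅ Z^15, C_2 ≅ Z^10.

∂_1: C_1 → C_0 sends each edge [p,q] (with p < q) to q − p. For instance
  ∂ce = e − c.
This gives a 6×15 integer matrix of rank 5; reducing to Smith normal form yields diagonal entries (1,1,1,1,1).

Boundary ∂_2: C_2 → C_1 sends each 2-simplex [p,q,r] to [q,r] − [p,r] + [p,q]. For instance
  ∂acf = cf − af + ac,
  ∂aef = ef − af + ae.
The 15×10 boundary matrix has rank 10 and Smith normal form diag(1,1,1,1,1,1,1,1,1,2).

Reading off H_k = ker ∂_k / im ∂_{k+1}:

  H_0: rank C_0 − rank ∂_1 = 6 − 5 = 1, and the invariant factors of ∂_1 are all 1, so H_0 = Z.
  H_1: rank ker ∂_1 − rank ∂_2 = (15 − 5) − 10 = 0, and ∂_2 has invariant factor 2 > 1, so H_1 = Z/2.
  H_2: rank ker ∂_2 − rank ∂_3 = (10 − 10) − 0 = 0, and there is no ∂_3, so H_2 = 0.

As a check, the Euler characteristic is 6 − 15 + 10 = 1, which agrees with 1 − 0 + 0 = 1.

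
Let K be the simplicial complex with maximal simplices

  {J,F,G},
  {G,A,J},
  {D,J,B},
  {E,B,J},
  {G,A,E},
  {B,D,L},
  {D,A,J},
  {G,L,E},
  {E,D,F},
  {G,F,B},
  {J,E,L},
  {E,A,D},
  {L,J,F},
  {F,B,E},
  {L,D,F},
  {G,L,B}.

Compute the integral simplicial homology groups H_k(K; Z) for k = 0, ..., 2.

We work with the vertex ordering A < B < D < E < F < G < J < L. The simplices of K, each written with vertices in increasing order, are:

  0-simplices (8): A, B, D, E, F, G, J, L
  1-simplices (24): AD, AE, AG, AJ, BD, BE, BF, BG, BJ, BL, DE, DF, DJ, DL, EF, EG, EJ, EL, FG, FJ, FL, GJ, GL, JL
  2-simplices (16): ADE, ADJ, AEG, AGJ, BDJ, BDL, BEF, BEJ, BFG, BGL, DEF, DFL, EGL, EJL, FGJ, FJL

Hence C_0 ≅ Z^8, C_1 ≅ Z^24, C_2 ≅ Z^16.

Boundary ∂_1: C_1 → C_0 is given by ∂[p,q] = [q] − [p].
This gives a 8×24 integer matrix of rank 7; reducing to Smith normal form yields diagonal entries (1,1,1,1,1,1,1).

Boundary ∂_2: C_2 → C_1 maps a triangle to the signed sum of its edges. For instance
  ∂BDL = DL − BL + BD,
  ∂BFG = FG − BG + BF.
As a 24×16 matrix over Z this has rank 15, with invariant factors (1,1,1,1,1,1,1,1,1,1,1,1,1,1,1).

Now H_k = ker ∂_k / im ∂_{k+1}, so:

  H_0: rank C_0 − rank ∂_1 = 8 − 7 = 1, and the invariant factors of ∂_1 are all 1, so H_0 ≅ Z.
  H_1: rank ker ∂_1 − rank ∂_2 = (24 − 7) − 15 = 2, and the invariant factors of ∂_2 are all 1, so H_1 ≅ Z^2.
  H_2: rank ker ∂_2 − rank ∂_3 = (16 − 15) − 0 = 1, and there is no ∂_3, so H_2 ≅ Z.

H_0 = Z,  H_1 = Z^2,  H_2 = Z.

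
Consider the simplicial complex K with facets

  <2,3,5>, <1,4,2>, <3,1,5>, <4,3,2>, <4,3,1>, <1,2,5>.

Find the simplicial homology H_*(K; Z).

Take the total order 1 < 2 < 3 < 4 < 5 on the vertex set. Then K (dimension 2) consists of the simplices:

  0-simplices (5): [1], [2], [3], [4], [5]
  1-simplices (9): [1,2], [1,3], [1,4], [1,5], [2,3], [2,4], [2,5], [3,4], [3,5]
  2-simplices (6): [1,2,4], [1,2,5], [1,3,4], [1,3,5], [2,3,4], [2,3,5]

so the chain groups are C_0 ≅ Z^5, C_1 ≅ Z^9, C_2 ≅ Z^6.

Boundary ∂_1: C_1 → C_0 maps an edge to its endpoints' difference, ∂[p,q] = q − p. For instance
  ∂[1,5] = [5] − [1].
As a 5×9 matrix over Z this has rank 4, with invariant factors (1,1,1,1).

The boundary map ∂_2: C_2 → C_1 maps a triangle to the signed sum of its edges. For instance
  ∂[1,2,4] = [2,4] − [1,4] + [1,2],
  ∂[2,3,4] = [3,4] − [2,4] + [2,3].
The 9×6 boundary matrix has rank 5 and Smith normal form diag(1,1,1,1,1).

From H_k ≅ ker(∂_k) / im(∂_{k+1}) we obtain:

  H_0: rank C_0 − rank ∂_1 = 5 − 4 = 1, and the invariant factors of ∂_1 are all 1, so H_0 ≅ Z.
  H_1: rank ker ∂_1 − rank ∂_2 = (9 − 4) − 5 = 0, and the invariant factors of ∂_2 are all 1, so H_1 ≅ 0.
  H_2: rank ker ∂_2 − rank ∂_3 = (6 − 5) − 0 = 1, and there is no ∂_3, so H_2 ≅ Z.

As a check, the Euler characteristic is 5 − 9 + 6 = 2, which agrees with 1 − 0 + 1 = 2.

H_0 = Z,  H_1 = 0,  H_2 = Z.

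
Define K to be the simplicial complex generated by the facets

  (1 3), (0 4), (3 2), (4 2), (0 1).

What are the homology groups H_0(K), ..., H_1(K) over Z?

Fix the vertex order 0 < 1 < 2 < 3 < 4 and write every simplex with vertices in increasing order. Then dim K = 1 and the simplices of K are:

  0-simplices (5): [0], [1], [2], [3], [4]
  1-simplices (5): [0,1], [0,4], [1,3], [2,3], [2,4]

giving chain groups C_0 ≅ Z^5, C_1 ≅ Z^5.

∂_1: C_1 → C_0 sends each edge [p,q] (with p < q) to q − p. For instance
  ∂[0,1] = [1] − [0].
The resulting 5×5 matrix has rank 4, and its Smith normal form has invariant factors (1,1,1,1).

From H_k ≅ ker(∂_k) / im(∂_{k+1}) we obtain:

  H_0: rank C_0 − rank ∂_1 = 5 − 4 = 1, and the invariant factors of ∂_1 are all 1, so H_0 = Z.
  H_1: rank ker ∂_1 − rank ∂_2 = (5 − 4) − 0 = 1, and there is no ∂_2, so H_1 = Z.

(K is a triangulation of the circle S^1.)

H_0 = Z,  H_1 = Z.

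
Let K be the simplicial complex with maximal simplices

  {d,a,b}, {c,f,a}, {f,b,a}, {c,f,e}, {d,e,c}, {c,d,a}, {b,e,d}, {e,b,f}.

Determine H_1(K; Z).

K has 6 vertices, 12 edges, 8 triangles.
rank ∂_1 = 5, rank ∂_2 = 7 ⇒ b_1 = 12 − 5 − 7 = 0; all invariant factors of ∂_2 are 1 so no torsion. So H_1 = 0.

H_1 = 0.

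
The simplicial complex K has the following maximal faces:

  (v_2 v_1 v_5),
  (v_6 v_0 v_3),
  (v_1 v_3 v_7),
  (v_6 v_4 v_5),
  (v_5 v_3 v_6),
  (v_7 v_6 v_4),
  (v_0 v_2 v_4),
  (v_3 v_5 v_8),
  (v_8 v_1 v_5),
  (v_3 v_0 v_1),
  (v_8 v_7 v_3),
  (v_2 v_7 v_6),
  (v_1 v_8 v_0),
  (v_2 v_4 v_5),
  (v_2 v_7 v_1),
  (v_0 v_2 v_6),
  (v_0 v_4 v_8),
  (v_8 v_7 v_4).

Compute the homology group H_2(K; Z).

H_2 ≅ 0.

Take the total order v_0 < v_1 < v_2 < v_3 < v_4 < v_5 < v_6 < v_7 < v_8 on the vertex set. Then K (dimension 2) consists of the simplices:

  0-simplices (9): [v_0], [v_1], [v_2], [v_3], [v_4], [v_5], [v_6], [v_7], [v_8]
  1-simplices (27): (27 of them)
  2-simplices (18): (18 of them)

giving chain groups C_0 ≅ Z^9, C_1 ≅ Z^27, C_2 ≅ Z^18.

The boundary map ∂_1: C_1 → C_0 sends each edge [p,q] (with p < q) to q − p. For instance
  ∂[v_0,v_4] = [v_4] − [v_0].
The 9×27 boundary matrix has rank 8 and Smith normal form diag(1,1,1,1,1,1,1,1).

Boundary ∂_2: C_2 → C_1 acts by ∂[p,q,r] = [q,r] − [p,r] + [p,q]. For instance
  ∂[v_0,v_3,v_6] = [v_3,v_6] − [v_0,v_6] + [v_0,v_3],
  ∂[v_0,v_2,v_6] = [v_2,v_6] − [v_0,v_6] + [v_0,v_2].
This gives a 27×18 integer matrix of rank 18; reducing to Smith normal form yields diagonal entries (1,1,1,1,1,1,1,1,1,1,1,1,1,1,1,1,1,2).

Now H_k = ker ∂_k / im ∂_{k+1}, so:

  H_2: rank ker ∂_2 − rank ∂_3 = (18 − 18) − 0 = 0, and there is no ∂_3, so H_2 ≅ 0.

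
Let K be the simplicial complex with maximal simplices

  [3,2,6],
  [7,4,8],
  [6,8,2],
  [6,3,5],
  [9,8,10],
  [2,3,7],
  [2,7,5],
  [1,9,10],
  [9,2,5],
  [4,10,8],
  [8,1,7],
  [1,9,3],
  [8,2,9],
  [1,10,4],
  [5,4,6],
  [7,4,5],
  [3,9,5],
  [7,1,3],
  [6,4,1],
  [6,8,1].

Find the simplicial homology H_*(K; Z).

Take the total order 1 < 2 < 3 < 4 < 5 < 6 < 7 < 8 < 9 < 10 on the vertex set. Then K (dimension 2) consists of the simplices:

  0-simplices (10): [1], [2], [3], [4], [5], [6], [7], [8], [9], [10]
  1-simplices (30): (30 of them)
  2-simplices (20): (20 of them)

Hence C_0 ≅ Z^10, C_1 ≅ Z^30, C_2 ≅ Z^20.

Boundary ∂_1: C_1 → C_0 is given by ∂[p,q] = [q] − [p].
As a 10×30 matrix over Z this has rank 9, with invariant factors (1,1,1,1,1,1,1,1,1).

∂_2: C_2 → C_1 sends each 2-simplex [p,q,r] to [q,r] − [p,r] + [p,q]. For instance
  ∂[1,4,6] = [4,6] − [1,6] + [1,4],
  ∂[4,5,6] = [5,6] − [4,6] + [4,5].
This gives a 30×20 integer matrix of rank 20; reducing to Smith normal form yields diagonal entries (1,1,1,1,1,1,1,1,1,1,1,1,1,1,1,1,1,1,1,2).

Computing H_k = (kernel of ∂_k) / (image of ∂_{k+1}):

  H_0: rank C_0 − rank ∂_1 = 10 − 9 = 1, and the invariant factors of ∂_1 are all 1, so H_0 = Z.
  H_1: rank ker ∂_1 − rank ∂_2 = (30 − 9) − 20 = 1, and ∂_2 has invariant factor 2 > 1, so H_1 = Z ⊕ Z_2.
  H_2: rank ker ∂_2 − rank ∂_3 = (20 − 20) − 0 = 0, and there is no ∂_3, so H_2 = 0.

As a check, the Euler characteristic is 10 − 30 + 20 = 0, which agrees with 1 − 1 + 0 = 0.
(K is a triangulation of the Klein bottle.)

H_0 = Z,  H_1 = Z ⊕ Z_2,  H_2 = 0.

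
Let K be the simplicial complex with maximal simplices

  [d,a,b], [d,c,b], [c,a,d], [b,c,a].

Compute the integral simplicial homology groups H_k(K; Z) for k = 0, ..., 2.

H_0 ≅ Z,  H_1 = 0,  H_2 ≅ Z.

We work with the vertex ordering a < b < c < d. The simplices of K, each written with vertices in increasing order, are:

  0-simplices (4): a, b, c, d
  1-simplices (6): ab, ac, ad, bc, bd, cd
  2-simplices (4): abc, abd, acd, bcd

giving chain groups C_0 ≅ Z^4, C_1 ≅ Z^6, C_2 ≅ Z^4.

∂_1: C_1 → C_0 sends each edge [p,q] (with p < q) to q − p. For instance
  ∂bc = c − b.
The resulting 4×6 matrix has rank 3, and its Smith normal form has invariant factors (1,1,1).

Boundary ∂_2: C_2 → C_1 acts by ∂[p,q,r] = [q,r] − [p,r] + [p,q]. For instance
  ∂bcd = cd − bd + bc,
  ∂abc = bc − ac + ab.
This gives a 6×4 integer matrix of rank 3; reducing to Smith normal form yields diagonal entries (1,1,1).

From H_k ≅ ker(∂_k) / im(∂_{k+1}) we obtain:

  H_0: rank C_0 − rank ∂_1 = 4 − 3 = 1, and the invariant factors of ∂_1 are all 1, so H_0 = Z.
  H_1: rank ker ∂_1 − rank ∂_2 = (6 − 3) − 3 = 0, and the invariant factors of ∂_2 are all 1, so H_1 = 0.
  H_2: rank ker ∂_2 − rank ∂_3 = (4 − 3) − 0 = 1, and there is no ∂_3, so H_2 = Z.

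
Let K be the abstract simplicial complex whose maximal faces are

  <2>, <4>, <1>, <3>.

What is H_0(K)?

Fix the vertex order 1 < 2 < 3 < 4 and write every simplex with vertices in increasing order. Then dim K = 0 and the simplices of K are:

  0-simplices (4): [1], [2], [3], [4]

Hence C_0 ≅ Z^4.

From H_k ≅ ker(∂_k) / im(∂_{k+1}) we obtain:

  H_0: rank C_0 − rank ∂_1 = 4 − 0 = 4, and there is no ∂_1, so H_0 ≅ Z^4.

H_0 ≅ Z^4.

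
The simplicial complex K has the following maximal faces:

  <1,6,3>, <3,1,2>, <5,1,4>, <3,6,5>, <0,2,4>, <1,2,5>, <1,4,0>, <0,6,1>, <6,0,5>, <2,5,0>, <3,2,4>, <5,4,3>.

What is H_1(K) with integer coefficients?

H_1 ≅ Z/2.

Fix the vertex order 0 < 1 < 2 < 3 < 4 < 5 < 6 and write every simplex with vertices in increasing order. Then dim K = 2 and the simplices of K are:

  0-simplices (7): [0], [1], [2], [3], [4], [5], [6]
  1-simplices (18): [0,1], [0,2], [0,4], [0,5], [0,6], [1,2], [1,3], [1,4], [1,5], [1,6], [2,3], [2,4], [2,5], [3,4], [3,5], [3,6], [4,5], [5,6]
  2-simplices (12): [0,1,4], [0,1,6], [0,2,4], [0,2,5], [0,5,6], [1,2,3], [1,2,5], [1,3,6], [1,4,5], [2,3,4], [3,4,5], [3,5,6]

giving chain groups C_0 ≅ Z^7, C_1 ≅ Z^18, C_2 ≅ Z^12.

Boundary ∂_1: C_1 → C_0 is given by ∂[p,q] = [q] − [p]. For instance
  ∂[2,3] = [3] − [2].
The 7×18 boundary matrix has rank 6 and Smith normal form diag(1,1,1,1,1,1).

The boundary map ∂_2: C_2 → C_1 acts by ∂[p,q,r] = [q,r] − [p,r] + [p,q]. For instance
  ∂[3,4,5] = [4,5] − [3,5] + [3,4],
  ∂[0,1,4] = [1,4] − [0,4] + [0,1].
This gives a 18×12 integer matrix of rank 12; reducing to Smith normal form yields diagonal entries (1,1,1,1,1,1,1,1,1,1,1,2).

Computing H_k = (kernel of ∂_k) / (image of ∂_{k+1}):

  H_1: rank ker ∂_1 − rank ∂_2 = (18 − 6) − 12 = 0, and ∂_2 has invariant factor 2 > 1, so H_1 ≅ Z/2.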